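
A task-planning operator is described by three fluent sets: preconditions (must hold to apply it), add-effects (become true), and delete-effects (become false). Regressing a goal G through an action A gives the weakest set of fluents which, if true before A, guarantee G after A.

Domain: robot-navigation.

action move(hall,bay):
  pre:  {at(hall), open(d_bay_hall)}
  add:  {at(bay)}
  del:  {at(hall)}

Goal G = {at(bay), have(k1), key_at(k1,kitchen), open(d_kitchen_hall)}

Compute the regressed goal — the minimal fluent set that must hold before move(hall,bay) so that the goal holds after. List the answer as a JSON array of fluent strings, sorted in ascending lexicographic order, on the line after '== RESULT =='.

Regress:
  G ∩ del = {}  (empty — regression defined)
  G \ add = {at(bay), have(k1), key_at(k1,kitchen), open(d_kitchen_hall)} \ {at(bay)} = {have(k1), key_at(k1,kitchen), open(d_kitchen_hall)}
  ∪ pre   = {have(k1), key_at(k1,kitchen), open(d_kitchen_hall)} ∪ {at(hall), open(d_bay_hall)}
          = {at(hall), have(k1), key_at(k1,kitchen), open(d_bay_hall), open(d_kitchen_hall)}

== RESULT ==
["at(hall)", "have(k1)", "key_at(k1,kitchen)", "open(d_bay_hall)", "open(d_kitchen_hall)"]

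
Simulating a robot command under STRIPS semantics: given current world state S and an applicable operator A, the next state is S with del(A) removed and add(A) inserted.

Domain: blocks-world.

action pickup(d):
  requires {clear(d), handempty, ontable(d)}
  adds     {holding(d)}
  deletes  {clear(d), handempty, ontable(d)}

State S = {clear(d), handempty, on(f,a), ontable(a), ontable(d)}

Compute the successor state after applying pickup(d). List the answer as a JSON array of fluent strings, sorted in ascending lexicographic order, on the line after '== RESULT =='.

Compute (S \ del) ∪ add:
  pre ⊆ S: {clear(d), handempty, ontable(d)} ⊆ S  — applicable
  S \ del = {on(f,a), ontable(a)}
  ∪ add   = {holding(d), on(f,a), ontable(a)}

== RESULT ==
["holding(d)", "on(f,a)", "ontable(a)"]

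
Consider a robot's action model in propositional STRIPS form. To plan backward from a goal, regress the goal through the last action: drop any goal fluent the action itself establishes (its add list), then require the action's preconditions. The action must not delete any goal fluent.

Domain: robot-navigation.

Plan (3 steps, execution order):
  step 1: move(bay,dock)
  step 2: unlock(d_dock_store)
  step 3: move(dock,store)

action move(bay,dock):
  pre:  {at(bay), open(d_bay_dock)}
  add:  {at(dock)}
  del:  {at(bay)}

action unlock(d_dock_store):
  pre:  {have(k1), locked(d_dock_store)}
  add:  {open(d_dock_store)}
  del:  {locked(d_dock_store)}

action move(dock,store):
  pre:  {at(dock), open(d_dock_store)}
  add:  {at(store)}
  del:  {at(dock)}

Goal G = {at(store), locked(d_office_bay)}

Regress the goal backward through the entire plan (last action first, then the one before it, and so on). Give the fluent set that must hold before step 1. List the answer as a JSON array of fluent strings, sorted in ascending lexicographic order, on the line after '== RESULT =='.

Regress step by step:
  through step 3 (move(dock,store)): drop {at(store)}, keep {locked(d_office_bay)}, require {at(dock), open(d_dock_store)}
    → {at(dock), locked(d_office_bay), open(d_dock_store)}
  through step 2 (unlock(d_dock_store)): drop {open(d_dock_store)}, keep {at(dock), locked(d_office_bay)}, require {have(k1), locked(d_dock_store)}
    → {at(dock), have(k1), locked(d_dock_store), locked(d_office_bay)}
  through step 1 (move(bay,dock)): drop {at(dock)}, keep {have(k1), locked(d_dock_store), locked(d_office_bay)}, require {at(bay), open(d_bay_dock)}
    → {at(bay), have(k1), locked(d_dock_store), locked(d_office_bay), open(d_bay_dock)}

== RESULT ==
["at(bay)", "have(k1)", "locked(d_dock_store)", "locked(d_office_bay)", "open(d_bay_dock)"]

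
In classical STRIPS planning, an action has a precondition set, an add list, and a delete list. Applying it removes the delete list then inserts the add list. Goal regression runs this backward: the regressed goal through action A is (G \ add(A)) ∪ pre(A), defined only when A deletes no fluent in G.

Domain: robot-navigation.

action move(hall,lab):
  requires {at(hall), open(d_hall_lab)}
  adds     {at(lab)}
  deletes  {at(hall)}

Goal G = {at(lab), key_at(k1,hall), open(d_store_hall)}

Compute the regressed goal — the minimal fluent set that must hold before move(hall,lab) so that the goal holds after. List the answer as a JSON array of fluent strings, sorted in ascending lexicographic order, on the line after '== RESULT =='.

Compute (G \ add) ∪ pre:
  G ∩ del = {}  (empty — regression defined)
  G \ add = {at(lab), key_at(k1,hall), open(d_store_hall)} \ {at(lab)} = {key_at(k1,hall), open(d_store_hall)}
  ∪ pre   = {key_at(k1,hall), open(d_store_hall)} ∪ {at(hall), open(d_hall_lab)}
          = {at(hall), key_at(k1,hall), open(d_hall_lab), open(d_store_hall)}

== RESULT ==
["at(hall)", "key_at(k1,hall)", "open(d_hall_lab)", "open(d_store_hall)"]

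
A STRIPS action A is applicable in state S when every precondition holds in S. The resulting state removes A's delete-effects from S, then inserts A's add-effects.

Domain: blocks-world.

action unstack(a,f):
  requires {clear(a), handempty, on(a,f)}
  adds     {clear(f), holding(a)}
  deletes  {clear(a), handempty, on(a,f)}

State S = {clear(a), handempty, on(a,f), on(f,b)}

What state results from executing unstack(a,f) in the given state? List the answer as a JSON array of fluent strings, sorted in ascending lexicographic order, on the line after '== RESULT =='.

Compute (S \ del) ∪ add:
  pre ⊆ S: {clear(a), handempty, on(a,f)} ⊆ S  — applicable
  S \ del = {on(f,b)}
  ∪ add   = {clear(f), holding(a), on(f,b)}

== RESULT ==
["clear(f)", "holding(a)", "on(f,b)"]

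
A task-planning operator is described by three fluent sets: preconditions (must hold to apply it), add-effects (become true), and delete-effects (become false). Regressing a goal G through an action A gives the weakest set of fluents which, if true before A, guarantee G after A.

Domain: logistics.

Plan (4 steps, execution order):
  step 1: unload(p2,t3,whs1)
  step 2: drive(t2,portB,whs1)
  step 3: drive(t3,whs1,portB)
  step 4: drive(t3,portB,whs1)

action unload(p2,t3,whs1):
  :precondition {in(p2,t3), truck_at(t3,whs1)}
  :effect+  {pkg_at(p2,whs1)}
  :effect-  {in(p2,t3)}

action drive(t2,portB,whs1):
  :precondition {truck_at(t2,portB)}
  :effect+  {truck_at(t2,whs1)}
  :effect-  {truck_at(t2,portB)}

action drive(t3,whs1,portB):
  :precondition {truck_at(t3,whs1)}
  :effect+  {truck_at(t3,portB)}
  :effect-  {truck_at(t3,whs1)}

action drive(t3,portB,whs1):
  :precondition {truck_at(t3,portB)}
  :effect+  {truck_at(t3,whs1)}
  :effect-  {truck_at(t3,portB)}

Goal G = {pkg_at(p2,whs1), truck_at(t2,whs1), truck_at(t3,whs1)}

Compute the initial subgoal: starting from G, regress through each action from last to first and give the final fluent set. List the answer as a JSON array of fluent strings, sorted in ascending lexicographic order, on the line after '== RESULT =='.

Work backward from the goal:
  through step 4 (drive(t3,portB,whs1)): drop {truck_at(t3,whs1)}, keep {pkg_at(p2,whs1), truck_at(t2,whs1)}, require {truck_at(t3,portB)}
    → {pkg_at(p2,whs1), truck_at(t2,whs1), truck_at(t3,portB)}
  through step 3 (drive(t3,whs1,portB)): drop {truck_at(t3,portB)}, keep {pkg_at(p2,whs1), truck_at(t2,whs1)}, require {truck_at(t3,whs1)}
    → {pkg_at(p2,whs1), truck_at(t2,whs1), truck_at(t3,whs1)}
  through step 2 (drive(t2,portB,whs1)): drop {truck_at(t2,whs1)}, keep {pkg_at(p2,whs1), truck_at(t3,whs1)}, require {truck_at(t2,portB)}
    → {pkg_at(p2,whs1), truck_at(t2,portB), truck_at(t3,whs1)}
  through step 1 (unload(p2,t3,whs1)): drop {pkg_at(p2,whs1)}, keep {truck_at(t2,portB), truck_at(t3,whs1)}, require {in(p2,t3), truck_at(t3,whs1)}
    → {in(p2,t3), truck_at(t2,portB), truck_at(t3,whs1)}

== RESULT ==
["in(p2,t3)", "truck_at(t2,portB)", "truck_at(t3,whs1)"]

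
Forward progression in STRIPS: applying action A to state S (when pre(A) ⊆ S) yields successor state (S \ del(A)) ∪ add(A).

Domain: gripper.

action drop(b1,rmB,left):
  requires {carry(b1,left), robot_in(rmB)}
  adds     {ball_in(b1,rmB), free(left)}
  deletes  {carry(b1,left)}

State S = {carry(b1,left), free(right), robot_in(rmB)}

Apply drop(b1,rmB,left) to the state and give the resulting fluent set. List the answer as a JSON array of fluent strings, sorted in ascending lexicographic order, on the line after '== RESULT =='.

Compute (S \ del) ∪ add:
  pre ⊆ S: {carry(b1,left), robot_in(rmB)} ⊆ S  — applicable
  S \ del = {free(right), robot_in(rmB)}
  ∪ add   = {ball_in(b1,rmB), free(left), free(right), robot_in(rmB)}

== RESULT ==
["ball_in(b1,rmB)", "free(left)", "free(right)", "robot_in(rmB)"]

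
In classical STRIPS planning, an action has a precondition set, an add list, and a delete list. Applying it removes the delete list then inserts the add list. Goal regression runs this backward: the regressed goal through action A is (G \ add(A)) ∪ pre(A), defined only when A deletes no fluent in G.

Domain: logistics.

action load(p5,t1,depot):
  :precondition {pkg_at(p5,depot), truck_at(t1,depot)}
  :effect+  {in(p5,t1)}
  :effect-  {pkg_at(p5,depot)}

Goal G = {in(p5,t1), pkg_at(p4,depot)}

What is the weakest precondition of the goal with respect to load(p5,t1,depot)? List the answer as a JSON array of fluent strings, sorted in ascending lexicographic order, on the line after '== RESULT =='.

Regress:
  G ∩ del = {}  (empty — regression defined)
  G \ add = {in(p5,t1), pkg_at(p4,depot)} \ {in(p5,t1)} = {pkg_at(p4,depot)}
  ∪ pre   = {pkg_at(p4,depot)} ∪ {pkg_at(p5,depot), truck_at(t1,depot)}
          = {pkg_at(p4,depot), pkg_at(p5,depot), truck_at(t1,depot)}

== RESULT ==
["pkg_at(p4,depot)", "pkg_at(p5,depot)", "truck_at(t1,depot)"]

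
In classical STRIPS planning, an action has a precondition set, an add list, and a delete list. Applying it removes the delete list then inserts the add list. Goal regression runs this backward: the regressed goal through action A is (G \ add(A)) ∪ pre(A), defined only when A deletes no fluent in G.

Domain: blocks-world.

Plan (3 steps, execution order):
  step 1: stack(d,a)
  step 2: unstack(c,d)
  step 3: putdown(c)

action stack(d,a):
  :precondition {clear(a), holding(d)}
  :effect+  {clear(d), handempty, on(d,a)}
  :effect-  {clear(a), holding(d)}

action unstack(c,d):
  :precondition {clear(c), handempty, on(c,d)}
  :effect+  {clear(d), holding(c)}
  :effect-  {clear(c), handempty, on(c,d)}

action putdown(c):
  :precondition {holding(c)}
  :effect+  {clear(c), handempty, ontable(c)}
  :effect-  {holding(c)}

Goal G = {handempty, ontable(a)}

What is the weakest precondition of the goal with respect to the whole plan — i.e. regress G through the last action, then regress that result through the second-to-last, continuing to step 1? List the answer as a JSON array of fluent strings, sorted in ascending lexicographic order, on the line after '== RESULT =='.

Regress step by step:
  through step 3 (putdown(c)): drop {handempty}, keep {ontable(a)}, require {holding(c)}
    → {holding(c), ontable(a)}
  through step 2 (unstack(c,d)): drop {holding(c)}, keep {ontable(a)}, require {clear(c), handempty, on(c,d)}
    → {clear(c), handempty, on(c,d), ontable(a)}
  through step 1 (stack(d,a)): drop {handempty}, keep {clear(c), on(c,d), ontable(a)}, require {clear(a), holding(d)}
    → {clear(a), clear(c), holding(d), on(c,d), ontable(a)}

== RESULT ==
["clear(a)", "clear(c)", "holding(d)", "on(c,d)", "ontable(a)"]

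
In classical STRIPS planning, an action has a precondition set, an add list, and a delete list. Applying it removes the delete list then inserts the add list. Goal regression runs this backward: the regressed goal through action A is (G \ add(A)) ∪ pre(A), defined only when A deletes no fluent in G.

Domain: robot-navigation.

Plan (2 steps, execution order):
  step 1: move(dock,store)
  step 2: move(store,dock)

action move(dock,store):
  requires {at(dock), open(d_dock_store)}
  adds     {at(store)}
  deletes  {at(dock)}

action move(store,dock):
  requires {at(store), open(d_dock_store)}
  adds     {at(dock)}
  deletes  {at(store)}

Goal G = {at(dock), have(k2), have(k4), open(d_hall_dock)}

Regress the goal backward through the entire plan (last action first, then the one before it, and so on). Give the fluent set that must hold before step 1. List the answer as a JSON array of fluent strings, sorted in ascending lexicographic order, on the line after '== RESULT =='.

Work backward from the goal:
  through step 2 (move(store,dock)): drop {at(dock)}, keep {have(k2), have(k4), open(d_hall_dock)}, require {at(store), open(d_dock_store)}
    → {at(store), have(k2), have(k4), open(d_dock_store), open(d_hall_dock)}
  through step 1 (move(dock,store)): drop {at(store)}, keep {have(k2), have(k4), open(d_dock_store), open(d_hall_dock)}, require {at(dock), open(d_dock_store)}
    → {at(dock), have(k2), have(k4), open(d_dock_store), open(d_hall_dock)}

== RESULT ==
["at(dock)", "have(k2)", "have(k4)", "open(d_dock_store)", "open(d_hall_dock)"]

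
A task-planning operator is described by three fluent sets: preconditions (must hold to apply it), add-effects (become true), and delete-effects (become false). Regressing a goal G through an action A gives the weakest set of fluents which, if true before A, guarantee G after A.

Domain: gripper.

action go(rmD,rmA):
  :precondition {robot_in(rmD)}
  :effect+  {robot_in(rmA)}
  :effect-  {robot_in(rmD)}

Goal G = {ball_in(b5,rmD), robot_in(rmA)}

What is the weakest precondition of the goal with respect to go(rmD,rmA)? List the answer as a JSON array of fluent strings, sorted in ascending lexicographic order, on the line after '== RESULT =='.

Compute (G \ add) ∪ pre:
  G ∩ del = {}  (empty — regression defined)
  G \ add = {ball_in(b5,rmD), robot_in(rmA)} \ {robot_in(rmA)} = {ball_in(b5,rmD)}
  ∪ pre   = {ball_in(b5,rmD)} ∪ {robot_in(rmD)}
          = {ball_in(b5,rmD), robot_in(rmD)}

== RESULT ==
["ball_in(b5,rmD)", "robot_in(rmD)"]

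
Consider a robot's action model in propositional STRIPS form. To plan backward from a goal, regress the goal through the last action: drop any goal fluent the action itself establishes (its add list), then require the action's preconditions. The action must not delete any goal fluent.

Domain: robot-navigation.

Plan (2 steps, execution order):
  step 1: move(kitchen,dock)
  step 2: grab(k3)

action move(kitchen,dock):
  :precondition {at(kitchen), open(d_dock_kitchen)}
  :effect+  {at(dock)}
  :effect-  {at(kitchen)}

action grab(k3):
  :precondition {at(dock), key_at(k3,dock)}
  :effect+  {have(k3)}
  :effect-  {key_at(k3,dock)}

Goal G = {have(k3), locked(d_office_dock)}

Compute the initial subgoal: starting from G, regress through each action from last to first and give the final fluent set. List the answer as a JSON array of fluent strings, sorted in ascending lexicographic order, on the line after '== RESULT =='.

Work backward from the goal:
  through step 2 (grab(k3)): drop {have(k3)}, keep {locked(d_office_dock)}, require {at(dock), key_at(k3,dock)}
    → {at(dock), key_at(k3,dock), locked(d_office_dock)}
  through step 1 (move(kitchen,dock)): drop {at(dock)}, keep {key_at(k3,dock), locked(d_office_dock)}, require {at(kitchen), open(d_dock_kitchen)}
    → {at(kitchen), key_at(k3,dock), locked(d_office_dock), open(d_dock_kitchen)}

== RESULT ==
["at(kitchen)", "key_at(k3,dock)", "locked(d_office_dock)", "open(d_dock_kitchen)"]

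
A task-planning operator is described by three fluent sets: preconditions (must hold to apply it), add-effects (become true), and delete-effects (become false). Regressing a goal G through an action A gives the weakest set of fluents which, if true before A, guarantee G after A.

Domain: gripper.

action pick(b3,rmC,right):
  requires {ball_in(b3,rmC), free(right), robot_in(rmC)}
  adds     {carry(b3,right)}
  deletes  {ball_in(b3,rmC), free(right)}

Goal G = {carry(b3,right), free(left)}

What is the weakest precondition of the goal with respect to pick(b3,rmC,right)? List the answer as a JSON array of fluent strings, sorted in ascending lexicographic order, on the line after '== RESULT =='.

Compute (G \ add) ∪ pre:
  G ∩ del = {}  (empty — regression defined)
  G \ add = {carry(b3,right), free(left)} \ {carry(b3,right)} = {free(left)}
  ∪ pre   = {free(left)} ∪ {ball_in(b3,rmC), free(right), robot_in(rmC)}
          = {ball_in(b3,rmC), free(left), free(right), robot_in(rmC)}

== RESULT ==
["ball_in(b3,rmC)", "free(left)", "free(right)", "robot_in(rmC)"]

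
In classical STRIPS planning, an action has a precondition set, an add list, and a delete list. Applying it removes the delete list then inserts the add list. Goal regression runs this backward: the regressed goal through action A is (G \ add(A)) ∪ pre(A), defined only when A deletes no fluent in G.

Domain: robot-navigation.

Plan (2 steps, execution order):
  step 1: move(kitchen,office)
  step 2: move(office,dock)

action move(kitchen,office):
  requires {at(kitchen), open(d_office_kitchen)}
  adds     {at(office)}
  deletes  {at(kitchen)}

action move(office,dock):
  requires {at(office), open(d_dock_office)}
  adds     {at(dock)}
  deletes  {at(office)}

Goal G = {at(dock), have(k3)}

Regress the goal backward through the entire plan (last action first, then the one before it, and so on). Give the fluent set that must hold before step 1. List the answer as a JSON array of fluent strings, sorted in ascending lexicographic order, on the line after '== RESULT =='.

Work backward from the goal:
  through step 2 (move(office,dock)): drop {at(dock)}, keep {have(k3)}, require {at(office), open(d_dock_office)}
    → {at(office), have(k3), open(d_dock_office)}
  through step 1 (move(kitchen,office)): drop {at(office)}, keep {have(k3), open(d_dock_office)}, require {at(kitchen), open(d_office_kitchen)}
    → {at(kitchen), have(k3), open(d_dock_office), open(d_office_kitchen)}

== RESULT ==
["at(kitchen)", "have(k3)", "open(d_dock_office)", "open(d_office_kitchen)"]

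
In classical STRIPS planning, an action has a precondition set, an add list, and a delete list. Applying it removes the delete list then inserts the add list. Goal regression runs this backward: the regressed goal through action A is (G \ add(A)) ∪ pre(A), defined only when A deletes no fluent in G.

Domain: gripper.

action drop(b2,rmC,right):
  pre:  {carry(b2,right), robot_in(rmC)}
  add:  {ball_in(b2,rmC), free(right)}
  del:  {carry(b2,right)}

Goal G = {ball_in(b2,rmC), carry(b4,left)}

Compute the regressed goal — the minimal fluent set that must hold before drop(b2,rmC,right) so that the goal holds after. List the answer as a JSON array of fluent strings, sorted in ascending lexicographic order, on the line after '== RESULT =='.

Compute (G \ add) ∪ pre:
  G ∩ del = {}  (empty — regression defined)
  G \ add = {ball_in(b2,rmC), carry(b4,left)} \ {ball_in(b2,rmC), free(right)} = {carry(b4,left)}
  ∪ pre   = {carry(b4,left)} ∪ {carry(b2,right), robot_in(rmC)}
          = {carry(b2,right), carry(b4,left), robot_in(rmC)}

== RESULT ==
["carry(b2,right)", "carry(b4,left)", "robot_in(rmC)"]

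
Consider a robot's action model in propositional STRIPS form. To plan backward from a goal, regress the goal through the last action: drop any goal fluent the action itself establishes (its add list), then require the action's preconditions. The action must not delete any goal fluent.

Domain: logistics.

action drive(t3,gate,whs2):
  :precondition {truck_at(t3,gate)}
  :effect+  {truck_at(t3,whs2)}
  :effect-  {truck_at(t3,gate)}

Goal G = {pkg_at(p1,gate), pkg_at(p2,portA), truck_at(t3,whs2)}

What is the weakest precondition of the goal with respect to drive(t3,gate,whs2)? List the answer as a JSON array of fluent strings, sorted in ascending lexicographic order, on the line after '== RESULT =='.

Regress:
  G ∩ del = {}  (empty — regression defined)
  G \ add = {pkg_at(p1,gate), pkg_at(p2,portA), truck_at(t3,whs2)} \ {truck_at(t3,whs2)} = {pkg_at(p1,gate), pkg_at(p2,portA)}
  ∪ pre   = {pkg_at(p1,gate), pkg_at(p2,portA)} ∪ {truck_at(t3,gate)}
          = {pkg_at(p1,gate), pkg_at(p2,portA), truck_at(t3,gate)}

== RESULT ==
["pkg_at(p1,gate)", "pkg_at(p2,portA)", "truck_at(t3,gate)"]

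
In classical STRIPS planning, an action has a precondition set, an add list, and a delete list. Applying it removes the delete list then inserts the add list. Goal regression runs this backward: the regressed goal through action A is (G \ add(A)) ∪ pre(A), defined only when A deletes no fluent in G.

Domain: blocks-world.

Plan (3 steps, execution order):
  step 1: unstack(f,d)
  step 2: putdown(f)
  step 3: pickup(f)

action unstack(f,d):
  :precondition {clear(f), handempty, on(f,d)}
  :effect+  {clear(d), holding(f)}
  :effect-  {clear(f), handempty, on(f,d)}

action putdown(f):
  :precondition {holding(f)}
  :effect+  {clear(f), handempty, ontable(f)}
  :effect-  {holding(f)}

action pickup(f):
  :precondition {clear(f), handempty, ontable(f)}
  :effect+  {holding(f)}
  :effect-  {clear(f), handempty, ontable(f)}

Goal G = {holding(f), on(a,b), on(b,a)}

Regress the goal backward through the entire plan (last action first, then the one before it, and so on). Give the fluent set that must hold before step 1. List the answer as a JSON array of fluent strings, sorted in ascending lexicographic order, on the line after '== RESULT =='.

Work backward from the goal:
  through step 3 (pickup(f)): drop {holding(f)}, keep {on(a,b), on(b,a)}, require {clear(f), handempty, ontable(f)}
    → {clear(f), handempty, on(a,b), on(b,a), ontable(f)}
  through step 2 (putdown(f)): drop {clear(f), handempty, ontable(f)}, keep {on(a,b), on(b,a)}, require {holding(f)}
    → {holding(f), on(a,b), on(b,a)}
  through step 1 (unstack(f,d)): drop {holding(f)}, keep {on(a,b), on(b,a)}, require {clear(f), handempty, on(f,d)}
    → {clear(f), handempty, on(a,b), on(b,a), on(f,d)}

== RESULT ==
["clear(f)", "handempty", "on(a,b)", "on(b,a)", "on(f,d)"]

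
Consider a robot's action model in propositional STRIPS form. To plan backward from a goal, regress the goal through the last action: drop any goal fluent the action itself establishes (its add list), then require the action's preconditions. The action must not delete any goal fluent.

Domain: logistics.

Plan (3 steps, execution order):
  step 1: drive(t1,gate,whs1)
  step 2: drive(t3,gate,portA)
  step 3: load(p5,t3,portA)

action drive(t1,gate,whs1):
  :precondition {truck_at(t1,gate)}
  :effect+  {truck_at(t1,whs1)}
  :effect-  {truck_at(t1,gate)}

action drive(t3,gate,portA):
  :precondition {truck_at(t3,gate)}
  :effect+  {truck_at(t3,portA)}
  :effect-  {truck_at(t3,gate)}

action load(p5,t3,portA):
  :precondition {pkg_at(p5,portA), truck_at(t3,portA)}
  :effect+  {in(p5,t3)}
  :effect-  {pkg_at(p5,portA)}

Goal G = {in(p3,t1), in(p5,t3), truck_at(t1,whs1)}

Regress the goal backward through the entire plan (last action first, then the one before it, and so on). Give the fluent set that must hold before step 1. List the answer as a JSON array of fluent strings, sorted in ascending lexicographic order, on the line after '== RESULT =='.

Work backward from the goal:
  through step 3 (load(p5,t3,portA)): drop {in(p5,t3)}, keep {in(p3,t1), truck_at(t1,whs1)}, require {pkg_at(p5,portA), truck_at(t3,portA)}
    → {in(p3,t1), pkg_at(p5,portA), truck_at(t1,whs1), truck_at(t3,portA)}
  through step 2 (drive(t3,gate,portA)): drop {truck_at(t3,portA)}, keep {in(p3,t1), pkg_at(p5,portA), truck_at(t1,whs1)}, require {truck_at(t3,gate)}
    → {in(p3,t1), pkg_at(p5,portA), truck_at(t1,whs1), truck_at(t3,gate)}
  through step 1 (drive(t1,gate,whs1)): drop {truck_at(t1,whs1)}, keep {in(p3,t1), pkg_at(p5,portA), truck_at(t3,gate)}, require {truck_at(t1,gate)}
    → {in(p3,t1), pkg_at(p5,portA), truck_at(t1,gate), truck_at(t3,gate)}

== RESULT ==
["in(p3,t1)", "pkg_at(p5,portA)", "truck_at(t1,gate)", "truck_at(t3,gate)"]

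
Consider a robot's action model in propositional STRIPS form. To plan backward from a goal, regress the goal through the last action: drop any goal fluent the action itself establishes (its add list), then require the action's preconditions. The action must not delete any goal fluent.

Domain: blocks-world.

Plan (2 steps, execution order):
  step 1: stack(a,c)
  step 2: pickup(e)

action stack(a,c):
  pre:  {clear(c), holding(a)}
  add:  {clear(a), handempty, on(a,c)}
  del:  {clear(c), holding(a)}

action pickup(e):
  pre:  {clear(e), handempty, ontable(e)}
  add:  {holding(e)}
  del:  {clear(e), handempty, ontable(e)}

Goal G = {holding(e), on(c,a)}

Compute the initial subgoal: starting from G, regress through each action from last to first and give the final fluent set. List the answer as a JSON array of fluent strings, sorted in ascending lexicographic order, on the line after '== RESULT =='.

Regress step by step:
  through step 2 (pickup(e)): drop {holding(e)}, keep {on(c,a)}, require {clear(e), handempty, ontable(e)}
    → {clear(e), handempty, on(c,a), ontable(e)}
  through step 1 (stack(a,c)): drop {handempty}, keep {clear(e), on(c,a), ontable(e)}, require {clear(c), holding(a)}
    → {clear(c), clear(e), holding(a), on(c,a), ontable(e)}

== RESULT ==
["clear(c)", "clear(e)", "holding(a)", "on(c,a)", "ontable(e)"]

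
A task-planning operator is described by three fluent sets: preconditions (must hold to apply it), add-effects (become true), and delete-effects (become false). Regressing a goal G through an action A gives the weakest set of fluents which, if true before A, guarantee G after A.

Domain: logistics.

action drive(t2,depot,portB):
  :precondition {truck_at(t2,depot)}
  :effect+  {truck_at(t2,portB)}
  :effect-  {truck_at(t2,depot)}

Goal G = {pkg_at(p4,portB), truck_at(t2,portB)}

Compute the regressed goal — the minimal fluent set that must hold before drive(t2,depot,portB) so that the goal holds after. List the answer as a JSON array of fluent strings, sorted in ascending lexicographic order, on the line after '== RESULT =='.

Compute (G \ add) ∪ pre:
  G ∩ del = {}  (empty — regression defined)
  G \ add = {pkg_at(p4,portB), truck_at(t2,portB)} \ {truck_at(t2,portB)} = {pkg_at(p4,portB)}
  ∪ pre   = {pkg_at(p4,portB)} ∪ {truck_at(t2,depot)}
          = {pkg_at(p4,portB), truck_at(t2,depot)}

== RESULT ==
["pkg_at(p4,portB)", "truck_at(t2,depot)"]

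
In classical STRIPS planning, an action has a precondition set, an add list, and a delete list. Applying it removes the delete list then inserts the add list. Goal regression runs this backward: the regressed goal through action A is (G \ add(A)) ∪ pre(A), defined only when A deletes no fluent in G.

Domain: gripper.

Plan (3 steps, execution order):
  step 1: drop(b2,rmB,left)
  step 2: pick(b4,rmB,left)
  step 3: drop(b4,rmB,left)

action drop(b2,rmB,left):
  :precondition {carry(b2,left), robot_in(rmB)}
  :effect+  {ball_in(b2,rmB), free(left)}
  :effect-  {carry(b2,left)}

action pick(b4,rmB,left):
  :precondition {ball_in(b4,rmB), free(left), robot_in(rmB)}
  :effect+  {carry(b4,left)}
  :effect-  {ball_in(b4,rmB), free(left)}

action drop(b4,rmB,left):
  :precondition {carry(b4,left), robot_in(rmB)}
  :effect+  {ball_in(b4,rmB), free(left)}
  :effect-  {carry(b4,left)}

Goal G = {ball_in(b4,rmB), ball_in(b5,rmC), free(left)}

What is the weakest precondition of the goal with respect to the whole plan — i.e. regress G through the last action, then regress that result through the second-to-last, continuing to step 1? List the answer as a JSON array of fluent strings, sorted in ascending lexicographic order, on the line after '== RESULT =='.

Work backward from the goal:
  through step 3 (drop(b4,rmB,left)): drop {ball_in(b4,rmB), free(left)}, keep {ball_in(b5,rmC)}, require {carry(b4,left), robot_in(rmB)}
    → {ball_in(b5,rmC), carry(b4,left), robot_in(rmB)}
  through step 2 (pick(b4,rmB,left)): drop {carry(b4,left)}, keep {ball_in(b5,rmC), robot_in(rmB)}, require {ball_in(b4,rmB), free(left), robot_in(rmB)}
    → {ball_in(b4,rmB), ball_in(b5,rmC), free(left), robot_in(rmB)}
  through step 1 (drop(b2,rmB,left)): drop {free(left)}, keep {ball_in(b4,rmB), ball_in(b5,rmC), robot_in(rmB)}, require {carry(b2,left), robot_in(rmB)}
    → {ball_in(b4,rmB), ball_in(b5,rmC), carry(b2,left), robot_in(rmB)}

== RESULT ==
["ball_in(b4,rmB)", "ball_in(b5,rmC)", "carry(b2,left)", "robot_in(rmB)"]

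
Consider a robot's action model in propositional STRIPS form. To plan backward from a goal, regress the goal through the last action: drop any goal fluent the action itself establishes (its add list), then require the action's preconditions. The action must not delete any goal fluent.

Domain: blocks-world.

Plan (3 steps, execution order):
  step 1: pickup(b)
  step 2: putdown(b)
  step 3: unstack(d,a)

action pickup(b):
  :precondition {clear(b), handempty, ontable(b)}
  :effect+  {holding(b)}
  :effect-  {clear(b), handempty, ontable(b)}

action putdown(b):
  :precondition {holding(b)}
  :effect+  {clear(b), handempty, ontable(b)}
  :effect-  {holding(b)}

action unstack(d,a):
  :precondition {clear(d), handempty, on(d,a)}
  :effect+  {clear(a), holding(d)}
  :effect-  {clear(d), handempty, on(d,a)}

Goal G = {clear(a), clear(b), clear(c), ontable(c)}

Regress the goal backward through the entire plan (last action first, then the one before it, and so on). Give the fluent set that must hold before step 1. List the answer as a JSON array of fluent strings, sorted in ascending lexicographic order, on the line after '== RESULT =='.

Regress step by step:
  through step 3 (unstack(d,a)): drop {clear(a)}, keep {clear(b), clear(c), ontable(c)}, require {clear(d), handempty, on(d,a)}
    → {clear(b), clear(c), clear(d), handempty, on(d,a), ontable(c)}
  through step 2 (putdown(b)): drop {clear(b), handempty}, keep {clear(c), clear(d), on(d,a), ontable(c)}, require {holding(b)}
    → {clear(c), clear(d), holding(b), on(d,a), ontable(c)}
  through step 1 (pickup(b)): drop {holding(b)}, keep {clear(c), clear(d), on(d,a), ontable(c)}, require {clear(b), handempty, ontable(b)}
    → {clear(b), clear(c), clear(d), handempty, on(d,a), ontable(b), ontable(c)}

== RESULT ==
["clear(b)", "clear(c)", "clear(d)", "handempty", "on(d,a)", "ontable(b)", "ontable(c)"]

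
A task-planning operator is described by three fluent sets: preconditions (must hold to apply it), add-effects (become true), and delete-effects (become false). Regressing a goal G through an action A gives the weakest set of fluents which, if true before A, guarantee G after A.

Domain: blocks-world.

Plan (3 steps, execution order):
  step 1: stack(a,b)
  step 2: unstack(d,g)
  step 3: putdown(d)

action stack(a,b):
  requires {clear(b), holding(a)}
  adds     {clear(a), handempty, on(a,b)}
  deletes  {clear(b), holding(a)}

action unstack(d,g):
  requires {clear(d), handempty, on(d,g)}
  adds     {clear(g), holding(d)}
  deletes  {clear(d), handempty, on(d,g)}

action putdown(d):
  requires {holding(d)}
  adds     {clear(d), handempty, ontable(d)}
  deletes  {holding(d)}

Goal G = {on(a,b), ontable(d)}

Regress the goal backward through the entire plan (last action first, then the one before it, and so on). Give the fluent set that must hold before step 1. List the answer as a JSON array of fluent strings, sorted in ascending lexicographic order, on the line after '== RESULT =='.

Work backward from the goal:
  through step 3 (putdown(d)): drop {ontable(d)}, keep {on(a,b)}, require {holding(d)}
    → {holding(d), on(a,b)}
  through step 2 (unstack(d,g)): drop {holding(d)}, keep {on(a,b)}, require {clear(d), handempty, on(d,g)}
    → {clear(d), handempty, on(a,b), on(d,g)}
  through step 1 (stack(a,b)): drop {handempty, on(a,b)}, keep {clear(d), on(d,g)}, require {clear(b), holding(a)}
    → {clear(b), clear(d), holding(a), on(d,g)}

== RESULT ==
["clear(b)", "clear(d)", "holding(a)", "on(d,g)"]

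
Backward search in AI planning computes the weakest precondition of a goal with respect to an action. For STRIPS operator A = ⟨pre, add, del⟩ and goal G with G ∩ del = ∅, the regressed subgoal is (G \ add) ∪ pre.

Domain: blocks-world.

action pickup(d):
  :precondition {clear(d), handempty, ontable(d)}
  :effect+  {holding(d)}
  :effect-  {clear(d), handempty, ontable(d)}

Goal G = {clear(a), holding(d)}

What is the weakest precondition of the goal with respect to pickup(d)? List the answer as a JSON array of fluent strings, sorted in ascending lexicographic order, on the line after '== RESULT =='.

Regress:
  G ∩ del = {}  (empty — regression defined)
  G \ add = {clear(a), holding(d)} \ {holding(d)} = {clear(a)}
  ∪ pre   = {clear(a)} ∪ {clear(d), handempty, ontable(d)}
          = {clear(a), clear(d), handempty, ontable(d)}

== RESULT ==
["clear(a)", "clear(d)", "handempty", "ontable(d)"]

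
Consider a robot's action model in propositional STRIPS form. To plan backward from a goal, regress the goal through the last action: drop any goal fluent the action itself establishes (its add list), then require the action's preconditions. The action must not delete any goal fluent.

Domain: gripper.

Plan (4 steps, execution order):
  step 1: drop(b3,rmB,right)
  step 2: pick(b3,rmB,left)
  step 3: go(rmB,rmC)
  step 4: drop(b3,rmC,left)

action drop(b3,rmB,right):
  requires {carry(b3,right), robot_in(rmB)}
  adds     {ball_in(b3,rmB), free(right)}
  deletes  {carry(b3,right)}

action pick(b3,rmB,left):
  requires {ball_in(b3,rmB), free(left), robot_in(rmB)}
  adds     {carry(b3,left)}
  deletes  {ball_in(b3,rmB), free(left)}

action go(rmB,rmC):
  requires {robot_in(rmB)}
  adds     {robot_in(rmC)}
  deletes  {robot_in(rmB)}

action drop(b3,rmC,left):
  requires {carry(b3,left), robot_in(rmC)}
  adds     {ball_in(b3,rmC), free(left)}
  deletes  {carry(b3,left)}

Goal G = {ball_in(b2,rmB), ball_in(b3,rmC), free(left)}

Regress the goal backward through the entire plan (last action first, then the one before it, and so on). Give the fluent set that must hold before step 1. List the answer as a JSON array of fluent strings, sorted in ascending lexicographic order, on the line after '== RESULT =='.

Work backward from the goal:
  through step 4 (drop(b3,rmC,left)): drop {ball_in(b3,rmC), free(left)}, keep {ball_in(b2,rmB)}, require {carry(b3,left), robot_in(rmC)}
    → {ball_in(b2,rmB), carry(b3,left), robot_in(rmC)}
  through step 3 (go(rmB,rmC)): drop {robot_in(rmC)}, keep {ball_in(b2,rmB), carry(b3,left)}, require {robot_in(rmB)}
    → {ball_in(b2,rmB), carry(b3,left), robot_in(rmB)}
  through step 2 (pick(b3,rmB,left)): drop {carry(b3,left)}, keep {ball_in(b2,rmB), robot_in(rmB)}, require {ball_in(b3,rmB), free(left), robot_in(rmB)}
    → {ball_in(b2,rmB), ball_in(b3,rmB), free(left), robot_in(rmB)}
  through step 1 (drop(b3,rmB,right)): drop {ball_in(b3,rmB)}, keep {ball_in(b2,rmB), free(left), robot_in(rmB)}, require {carry(b3,right), robot_in(rmB)}
    → {ball_in(b2,rmB), carry(b3,right), free(left), robot_in(rmB)}

== RESULT ==
["ball_in(b2,rmB)", "carry(b3,right)", "free(left)", "robot_in(rmB)"]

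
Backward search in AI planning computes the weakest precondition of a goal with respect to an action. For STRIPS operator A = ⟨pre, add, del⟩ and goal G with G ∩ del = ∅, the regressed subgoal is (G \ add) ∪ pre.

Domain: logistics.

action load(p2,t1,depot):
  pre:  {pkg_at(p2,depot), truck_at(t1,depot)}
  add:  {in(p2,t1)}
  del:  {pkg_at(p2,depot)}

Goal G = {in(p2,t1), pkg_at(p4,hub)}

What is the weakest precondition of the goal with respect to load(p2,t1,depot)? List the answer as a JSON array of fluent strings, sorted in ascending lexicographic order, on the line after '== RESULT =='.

Compute (G \ add) ∪ pre:
  G ∩ del = {}  (empty — regression defined)
  G \ add = {in(p2,t1), pkg_at(p4,hub)} \ {in(p2,t1)} = {pkg_at(p4,hub)}
  ∪ pre   = {pkg_at(p4,hub)} ∪ {pkg_at(p2,depot), truck_at(t1,depot)}
          = {pkg_at(p2,depot), pkg_at(p4,hub), truck_at(t1,depot)}

== RESULT ==
["pkg_at(p2,depot)", "pkg_at(p4,hub)", "truck_at(t1,depot)"]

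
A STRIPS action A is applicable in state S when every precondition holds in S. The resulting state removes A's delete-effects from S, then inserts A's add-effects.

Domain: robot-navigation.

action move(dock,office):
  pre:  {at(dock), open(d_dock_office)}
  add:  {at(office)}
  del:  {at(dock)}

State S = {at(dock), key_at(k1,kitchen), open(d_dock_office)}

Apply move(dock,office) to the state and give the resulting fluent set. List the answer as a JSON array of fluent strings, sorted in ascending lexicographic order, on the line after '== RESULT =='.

Progress:
  pre ⊆ S: {at(dock), open(d_dock_office)} ⊆ S  — applicable
  S \ del = {key_at(k1,kitchen), open(d_dock_office)}
  ∪ add   = {at(office), key_at(k1,kitchen), open(d_dock_office)}

== RESULT ==
["at(office)", "key_at(k1,kitchen)", "open(d_dock_office)"]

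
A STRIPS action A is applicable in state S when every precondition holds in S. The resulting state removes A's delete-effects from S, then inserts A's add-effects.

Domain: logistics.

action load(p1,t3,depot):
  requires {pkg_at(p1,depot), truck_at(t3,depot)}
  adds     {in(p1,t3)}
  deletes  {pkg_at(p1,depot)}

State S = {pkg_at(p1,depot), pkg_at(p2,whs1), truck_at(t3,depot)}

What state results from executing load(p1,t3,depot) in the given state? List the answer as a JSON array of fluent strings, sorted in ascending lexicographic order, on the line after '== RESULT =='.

Progress:
  pre ⊆ S: {pkg_at(p1,depot), truck_at(t3,depot)} ⊆ S  — applicable
  S \ del = {pkg_at(p2,whs1), truck_at(t3,depot)}
  ∪ add   = {in(p1,t3), pkg_at(p2,whs1), truck_at(t3,depot)}

== RESULT ==
["in(p1,t3)", "pkg_at(p2,whs1)", "truck_at(t3,depot)"]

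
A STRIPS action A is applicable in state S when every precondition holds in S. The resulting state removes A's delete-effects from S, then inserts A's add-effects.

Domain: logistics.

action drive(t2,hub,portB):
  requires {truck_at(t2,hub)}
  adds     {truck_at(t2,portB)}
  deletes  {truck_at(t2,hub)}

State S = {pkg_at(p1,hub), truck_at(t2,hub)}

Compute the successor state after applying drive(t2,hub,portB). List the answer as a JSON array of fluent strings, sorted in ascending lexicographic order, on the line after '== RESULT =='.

Progress:
  pre ⊆ S: {truck_at(t2,hub)} ⊆ S  — applicable
  S \ del = {pkg_at(p1,hub)}
  ∪ add   = {pkg_at(p1,hub), truck_at(t2,portB)}

== RESULT ==
["pkg_at(p1,hub)", "truck_at(t2,portB)"]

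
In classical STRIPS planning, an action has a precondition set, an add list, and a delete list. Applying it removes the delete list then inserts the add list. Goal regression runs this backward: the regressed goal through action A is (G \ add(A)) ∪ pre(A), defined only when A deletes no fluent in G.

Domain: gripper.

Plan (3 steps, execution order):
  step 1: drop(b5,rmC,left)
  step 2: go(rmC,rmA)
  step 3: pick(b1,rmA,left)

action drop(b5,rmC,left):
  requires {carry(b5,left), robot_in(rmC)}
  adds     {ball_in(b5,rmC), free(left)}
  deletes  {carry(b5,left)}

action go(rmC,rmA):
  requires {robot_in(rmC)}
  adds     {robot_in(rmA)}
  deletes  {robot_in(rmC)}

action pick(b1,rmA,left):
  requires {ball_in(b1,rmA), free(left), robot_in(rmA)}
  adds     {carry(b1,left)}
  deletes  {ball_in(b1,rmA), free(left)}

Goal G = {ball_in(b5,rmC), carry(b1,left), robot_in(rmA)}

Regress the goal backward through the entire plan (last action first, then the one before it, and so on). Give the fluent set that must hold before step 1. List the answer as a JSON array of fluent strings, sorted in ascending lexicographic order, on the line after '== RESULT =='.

Regress step by step:
  through step 3 (pick(b1,rmA,left)): drop {carry(b1,left)}, keep {ball_in(b5,rmC), robot_in(rmA)}, require {ball_in(b1,rmA), free(left), robot_in(rmA)}
    → {ball_in(b1,rmA), ball_in(b5,rmC), free(left), robot_in(rmA)}
  through step 2 (go(rmC,rmA)): drop {robot_in(rmA)}, keep {ball_in(b1,rmA), ball_in(b5,rmC), free(left)}, require {robot_in(rmC)}
    → {ball_in(b1,rmA), ball_in(b5,rmC), free(left), robot_in(rmC)}
  through step 1 (drop(b5,rmC,left)): drop {ball_in(b5,rmC), free(left)}, keep {ball_in(b1,rmA), robot_in(rmC)}, require {carry(b5,left), robot_in(rmC)}
    → {ball_in(b1,rmA), carry(b5,left), robot_in(rmC)}

== RESULT ==
["ball_in(b1,rmA)", "carry(b5,left)", "robot_in(rmC)"]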